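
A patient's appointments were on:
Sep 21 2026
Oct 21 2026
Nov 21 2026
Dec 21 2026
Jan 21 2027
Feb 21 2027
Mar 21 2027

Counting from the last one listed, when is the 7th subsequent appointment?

Oct 21 2027

Each date is the 21st; the gaps (30, 31, 30, 31, 31, 28) track the month lengths.
The rule is the 21st of each month.
April 2027: Apr 21 2027.
May 2027: May 21 2027.
June 2027: Jun 21 2027.
Next: July 2027 → Jul 21 2027.
August 2027: Aug 21 2027.
September 2027: Sep 21 2027.
October 2027: Oct 21 2027.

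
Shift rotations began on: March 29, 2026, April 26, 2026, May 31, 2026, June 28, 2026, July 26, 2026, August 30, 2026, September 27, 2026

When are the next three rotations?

These are Sundays with 28, 35, 28, 28, 35, 28-day gaps.
Each is the final Sunday of its month — March 29, 2026 is past the 28th, so '4th Sunday' doesn't fit.
Last Sunday of October 2026: October 25, 2026.
Last Sunday of November 2026: November 29, 2026.
Last Sunday of December 2026: December 27, 2026.

October 25, 2026; November 29, 2026; December 27, 2026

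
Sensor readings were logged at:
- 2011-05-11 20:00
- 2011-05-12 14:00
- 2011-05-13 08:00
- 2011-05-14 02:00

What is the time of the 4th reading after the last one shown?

Gaps: 18, 18, 18 hours — each event is 18 hours after the previous one.
2011-05-14 02:00 + 18 h = 2011-05-14 20:00.
2011-05-14 20:00 + 18 h = 2011-05-15 14:00.
2011-05-15 14:00 + 18 h = 2011-05-16 08:00.
2011-05-16 08:00 + 18 h = 2011-05-17 02:00.

2011-05-17 02:00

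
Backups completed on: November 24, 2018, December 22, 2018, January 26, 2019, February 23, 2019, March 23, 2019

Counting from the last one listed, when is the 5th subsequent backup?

All dates are Saturdays, 28, 35, 28, 28 days apart.
Specifically, the 4th Saturday of each month.
4th Saturday of April 2019: April 27, 2019.
4th Saturday of May 2019: May 25, 2019.
June 2019 — 4th Saturday is June 22, 2019.
July 2019 — 4th Saturday is July 27, 2019.
4th Saturday of August 2019: August 24, 2019.

August 24, 2019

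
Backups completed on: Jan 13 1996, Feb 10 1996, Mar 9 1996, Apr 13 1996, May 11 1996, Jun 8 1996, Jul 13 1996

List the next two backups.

All dates are Saturdays, 28, 28, 35, 28, 28, 35 days apart.
Specifically, the 2nd Saturday of each month.
2nd Saturday of August 1996: Aug 10 1996.
September 1996 — 2nd Saturday is Sep 14 1996.

Aug 10 1996, Sep 14 1996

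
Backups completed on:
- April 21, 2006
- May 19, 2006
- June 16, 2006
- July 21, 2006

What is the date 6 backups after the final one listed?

January 19, 2007

These are Fridays at 28- or 35-day spacing (28, 28, 35).
The pattern: 3rd Friday of the month.
August 2006 — 3rd Friday is August 18, 2006.
3rd Friday of September 2006: September 15, 2006.
October 2006 — 3rd Friday is October 20, 2006.
November 2006 — 3rd Friday is November 17, 2006.
December 2006 — 3rd Friday is December 15, 2006.
3rd Friday of January 2007: January 19, 2007.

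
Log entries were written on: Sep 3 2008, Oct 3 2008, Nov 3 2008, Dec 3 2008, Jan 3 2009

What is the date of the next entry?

Feb 3 2009

The day-of-month is always 3 (30, 31, 30, 31 days between events).
So this recurs on the 3rd of each month.
Next: February 2009 → Feb 3 2009.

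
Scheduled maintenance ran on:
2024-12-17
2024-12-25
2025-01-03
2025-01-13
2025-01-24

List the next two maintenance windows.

Gaps: 8, 9, 10, 11 days — each gap is 1 larger than the previous one.
Next gap: 12 days. 2025-01-24 + 12 days = 2025-02-05.
Next gap: 13 days. 2025-02-05 + 13 days = 2025-02-18.

2025-02-05, 2025-02-18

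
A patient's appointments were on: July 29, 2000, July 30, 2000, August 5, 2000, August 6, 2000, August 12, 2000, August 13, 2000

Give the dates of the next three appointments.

Every event lands on a Saturday or Sunday (gaps cycle 1, 6, 1, 6, 1).
So the schedule is: every Saturday and Sunday.
The following Saturday is August 19, 2000.
Next Sunday: August 20, 2000.
The following Saturday is August 26, 2000.

August 19, 2000; August 20, 2000; August 26, 2000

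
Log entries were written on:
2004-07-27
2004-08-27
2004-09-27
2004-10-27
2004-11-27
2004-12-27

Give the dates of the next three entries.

2005-01-27, 2005-02-27, 2005-03-27

Gaps: 31, 31, 30, 31, 30 days — not constant. Every event is on the 27th of the month.
Pattern: the 27th of each month.
Next: January 2005 → 2005-01-27.
February 2005: 2005-02-27.
March 2005: 2005-03-27.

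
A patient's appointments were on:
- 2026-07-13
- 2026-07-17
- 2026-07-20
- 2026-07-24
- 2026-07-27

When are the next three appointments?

2026-07-31, 2026-08-03, 2026-08-07

The gap pattern 4, 3, 4, 3 repeats every 2 events.
These are the Mondays and Fridays of each week.
Next Friday: 2026-07-31.
The following Monday is 2026-08-03.
The following Friday is 2026-08-07.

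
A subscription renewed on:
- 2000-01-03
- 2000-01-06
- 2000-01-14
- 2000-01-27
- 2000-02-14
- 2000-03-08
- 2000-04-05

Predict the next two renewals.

2000-05-08, 2000-06-15

Gaps: 3, 8, 13, 18, 23, 28 days — each gap is 5 larger than the previous one.
Next gap: 33 days. 2000-04-05 + 33 days = 2000-05-08.
Next gap: 38 days. 2000-05-08 + 38 days = 2000-06-15.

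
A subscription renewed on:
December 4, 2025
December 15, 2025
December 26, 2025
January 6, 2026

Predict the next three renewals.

January 17, 2026; January 28, 2026; February 8, 2026

The spacing is 11, 11, 11 days — always 11 days.
January 6, 2026 + 11 days = January 17, 2026.
January 17, 2026 + 11 days = January 28, 2026.
January 28, 2026 + 11 days = February 8, 2026.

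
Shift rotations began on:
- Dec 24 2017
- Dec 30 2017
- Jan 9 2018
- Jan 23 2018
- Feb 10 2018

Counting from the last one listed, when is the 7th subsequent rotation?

The spacing grows by 4 each time: 6, 10, 14, 18 days.
Next gap: 22 days. Feb 10 2018 + 22 days = Mar 4 2018.
Next gap: 26 days. Mar 4 2018 + 26 days = Mar 30 2018.
Next gap: 30 days. Mar 30 2018 + 30 days = Apr 29 2018.
Next gap: 34 days. Apr 29 2018 + 34 days = Jun 2 2018.
Next gap: 38 days. Jun 2 2018 + 38 days = Jul 10 2018.
Next gap: 42 days. Jul 10 2018 + 42 days = Aug 21 2018.
Next gap: 46 days. Aug 21 2018 + 46 days = Oct 6 2018.

Oct 6 2018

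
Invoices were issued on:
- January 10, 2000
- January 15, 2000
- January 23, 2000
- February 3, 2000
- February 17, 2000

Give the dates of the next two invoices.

Gaps: 5, 8, 11, 14 days — each gap is 3 larger than the previous one.
Next gap: 17 days. February 17, 2000 + 17 days = March 5, 2000.
Next gap: 20 days. March 5, 2000 + 20 days = March 25, 2000.

March 5, 2000; March 25, 2000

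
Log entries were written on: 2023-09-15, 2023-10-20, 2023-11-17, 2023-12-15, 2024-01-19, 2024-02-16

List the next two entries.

All dates are Fridays, 35, 28, 28, 35, 28 days apart.
Specifically, the 3rd Friday of each month.
March 2024 — 3rd Friday is 2024-03-15.
3rd Friday of April 2024: 2024-04-19.

2024-03-15, 2024-04-19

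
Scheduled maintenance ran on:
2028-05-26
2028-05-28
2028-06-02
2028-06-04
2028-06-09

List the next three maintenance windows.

2028-06-11, 2028-06-16, 2028-06-18

Every event lands on a Friday or Sunday (gaps cycle 2, 5, 2, 5).
So the schedule is: every Friday and Sunday.
The following Sunday is 2028-06-11.
Next Friday: 2028-06-16.
Next Sunday: 2028-06-18.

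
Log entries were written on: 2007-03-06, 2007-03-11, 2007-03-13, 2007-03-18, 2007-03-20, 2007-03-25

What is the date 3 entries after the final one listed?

2007-04-03

The gap pattern 5, 2, 5, 2, 5 repeats every 2 events.
These are the Tuesdays and Sundays of each week.
The following Tuesday is 2007-03-27.
Next Sunday: 2007-04-01.
The following Tuesday is 2007-04-03.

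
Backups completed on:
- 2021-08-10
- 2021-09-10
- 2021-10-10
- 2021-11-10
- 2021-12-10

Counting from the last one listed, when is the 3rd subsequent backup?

The day-of-month is always 10 (31, 30, 31, 30 days between events).
So this recurs on the 10th of each month.
Next: January 2022 → 2022-01-10.
Next: February 2022 → 2022-02-10.
March 2022: 2022-03-10.

2022-03-10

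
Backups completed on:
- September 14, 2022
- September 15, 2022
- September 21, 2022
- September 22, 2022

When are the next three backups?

September 28, 2022; September 29, 2022; October 5, 2022

Gaps: 1, 6, 1 days — not constant, but cyclic with period 2.
The events fall on every Wednesday and Thursday.
The following Wednesday is September 28, 2022.
The following Thursday is September 29, 2022.
The following Wednesday is October 5, 2022.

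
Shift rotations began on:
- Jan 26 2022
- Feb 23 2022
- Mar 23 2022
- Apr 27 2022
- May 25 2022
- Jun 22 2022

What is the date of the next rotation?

All dates are Wednesdays, 28, 28, 35, 28, 28 days apart.
Specifically, the 4th Wednesday of each month.
4th Wednesday of July 2022: Jul 27 2022.

Jul 27 2022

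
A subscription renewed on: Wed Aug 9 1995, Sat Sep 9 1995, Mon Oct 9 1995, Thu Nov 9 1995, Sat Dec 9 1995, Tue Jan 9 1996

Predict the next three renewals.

Fri Feb 9 1996, Sat Mar 9 1996, Tue Apr 9 1996

Each date is the 9th; the gaps (31, 30, 31, 30, 31) track the month lengths.
The rule is the 9th of each month.
February 1996: Fri Feb 9 1996.
March 1996: Sat Mar 9 1996.
April 1996: Tue Apr 9 1996.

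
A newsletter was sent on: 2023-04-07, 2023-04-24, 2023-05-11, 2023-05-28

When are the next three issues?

Gaps between consecutive events: 17, 17, 17 days — a constant 17-day interval.
2023-05-28 + 17 days = 2023-06-14.
2023-06-14 + 17 days = 2023-07-01.
2023-07-01 + 17 days = 2023-07-18.

2023-06-14, 2023-07-01, 2023-07-18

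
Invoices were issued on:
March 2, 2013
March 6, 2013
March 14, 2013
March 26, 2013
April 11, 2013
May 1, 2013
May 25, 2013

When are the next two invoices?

Gaps: 4, 8, 12, 16, 20, 24 days — each gap is 4 larger than the previous one.
Next gap: 28 days. May 25, 2013 + 28 days = June 22, 2013.
Next gap: 32 days. June 22, 2013 + 32 days = July 24, 2013.

June 22, 2013; July 24, 2013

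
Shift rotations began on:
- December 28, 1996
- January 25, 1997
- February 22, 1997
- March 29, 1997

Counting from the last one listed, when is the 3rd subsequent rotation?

These are Saturdays with 28, 28, 35-day gaps.
Each is the final Saturday of its month — March 29, 1997 is past the 28th, so '4th Saturday' doesn't fit.
Last Saturday of April 1997: April 26, 1997.
May 1997 ends with Saturday May 31, 1997.
Last Saturday of June 1997: June 28, 1997.

June 28, 1997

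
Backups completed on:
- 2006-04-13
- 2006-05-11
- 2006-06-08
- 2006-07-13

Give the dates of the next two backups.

These are Thursdays at 28- or 35-day spacing (28, 28, 35).
The pattern: 2nd Thursday of the month.
2nd Thursday of August 2006: 2006-08-10.
2nd Thursday of September 2006: 2006-09-14.

2006-08-10, 2006-09-14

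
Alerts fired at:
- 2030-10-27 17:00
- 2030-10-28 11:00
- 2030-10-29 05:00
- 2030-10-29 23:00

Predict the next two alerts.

The interval is a steady 18 hours (18, 18, 18).
2030-10-29 23:00 + 18 h = 2030-10-30 17:00.
2030-10-30 17:00 + 18 h = 2030-10-31 11:00.

2030-10-30 17:00, 2030-10-31 11:00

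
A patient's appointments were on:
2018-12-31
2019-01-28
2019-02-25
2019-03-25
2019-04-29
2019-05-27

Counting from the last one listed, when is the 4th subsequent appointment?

2019-09-30

All Mondays; the gaps (28, 28, 28, 35, 28) vary with month length.
This is the last Monday of each month.
Last Monday of June 2019: 2019-06-24.
Last Monday of July 2019: 2019-07-29.
Last Monday of August 2019: 2019-08-26.
Last Monday of September 2019: 2019-09-30.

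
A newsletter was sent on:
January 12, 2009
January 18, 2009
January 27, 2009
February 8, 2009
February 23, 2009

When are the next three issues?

Intervals are 6, 9, 12, 15 days — an arithmetic progression with common difference 3.
Next gap: 18 days. February 23, 2009 + 18 days = March 13, 2009.
Next gap: 21 days. March 13, 2009 + 21 days = April 3, 2009.
Next gap: 24 days. April 3, 2009 + 24 days = April 27, 2009.

March 13, 2009; April 3, 2009; April 27, 2009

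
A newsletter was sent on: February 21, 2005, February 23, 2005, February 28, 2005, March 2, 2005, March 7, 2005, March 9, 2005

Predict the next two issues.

March 14, 2005; March 16, 2005

Gaps: 2, 5, 2, 5, 2 days — not constant, but cyclic with period 2.
The events fall on every Monday and Wednesday.
Next Monday: March 14, 2005.
The following Wednesday is March 16, 2005.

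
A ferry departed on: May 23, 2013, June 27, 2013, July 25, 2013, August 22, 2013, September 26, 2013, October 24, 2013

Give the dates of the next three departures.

Gaps: 35, 28, 28, 35, 28 days — a mix of 28 and 35. Every date is a Thursday.
Each is the 4th Thursday of its month.
4th Thursday of November 2013: November 28, 2013.
December 2013 — 4th Thursday is December 26, 2013.
January 2014 — 4th Thursday is January 23, 2014.

November 28, 2013; December 26, 2013; January 23, 2014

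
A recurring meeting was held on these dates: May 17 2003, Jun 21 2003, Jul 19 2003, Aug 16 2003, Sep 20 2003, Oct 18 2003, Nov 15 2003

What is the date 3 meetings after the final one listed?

Feb 21 2004

Gaps: 35, 28, 28, 35, 28, 28 days — a mix of 28 and 35. Every date is a Saturday.
Each is the 3rd Saturday of its month.
December 2003 — 3rd Saturday is Dec 20 2003.
January 2004 — 3rd Saturday is Jan 17 2004.
3rd Saturday of February 2004: Feb 21 2004.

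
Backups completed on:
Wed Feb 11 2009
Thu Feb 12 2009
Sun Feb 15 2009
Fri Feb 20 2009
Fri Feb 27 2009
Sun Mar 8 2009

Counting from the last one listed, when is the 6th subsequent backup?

Gaps: 1, 3, 5, 7, 9 days — each gap is 2 larger than the previous one.
Next gap: 11 days. Sun Mar 8 2009 + 11 days = Thu Mar 19 2009.
Next gap: 13 days. Thu Mar 19 2009 + 13 days = Wed Apr 1 2009.
Next gap: 15 days. Wed Apr 1 2009 + 15 days = Thu Apr 16 2009.
Next gap: 17 days. Thu Apr 16 2009 + 17 days = Sun May 3 2009.
Next gap: 19 days. Sun May 3 2009 + 19 days = Fri May 22 2009.
Next gap: 21 days. Fri May 22 2009 + 21 days = Fri Jun 12 2009.

Fri Jun 12 2009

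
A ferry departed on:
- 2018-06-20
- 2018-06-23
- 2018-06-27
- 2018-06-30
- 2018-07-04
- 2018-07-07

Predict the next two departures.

Gaps: 3, 4, 3, 4, 3 days — not constant, but cyclic with period 2.
The events fall on every Wednesday and Saturday.
Next Wednesday: 2018-07-11.
The following Saturday is 2018-07-14.

2018-07-11, 2018-07-14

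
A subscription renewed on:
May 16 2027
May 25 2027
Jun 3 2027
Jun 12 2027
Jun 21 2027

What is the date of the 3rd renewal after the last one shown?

Gaps between consecutive events: 9, 9, 9, 9 days — a constant 9-day interval.
Jun 21 2027 + 9 days = Jun 30 2027.
Jun 30 2027 + 9 days = Jul 9 2027.
Jul 9 2027 + 9 days = Jul 18 2027.

Jul 18 2027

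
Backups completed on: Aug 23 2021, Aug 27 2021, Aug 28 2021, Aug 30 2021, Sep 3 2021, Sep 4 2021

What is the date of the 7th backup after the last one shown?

Gaps: 4, 1, 2, 4, 1 days — not constant, but cyclic with period 3.
The events fall on every Monday, Friday and Saturday.
The following Monday is Sep 6 2021.
The following Friday is Sep 10 2021.
The following Saturday is Sep 11 2021.
Next Monday: Sep 13 2021.
Next Friday: Sep 17 2021.
Next Saturday: Sep 18 2021.
Next Monday: Sep 20 2021.

Sep 20 2021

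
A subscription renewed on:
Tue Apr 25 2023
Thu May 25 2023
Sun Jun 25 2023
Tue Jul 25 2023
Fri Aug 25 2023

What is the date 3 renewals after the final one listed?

Sat Nov 25 2023

Each date is the 25th; the gaps (30, 31, 30, 31) track the month lengths.
The rule is the 25th of each month.
Next: September 2023 → Mon Sep 25 2023.
October 2023: Wed Oct 25 2023.
November 2023: Sat Nov 25 2023.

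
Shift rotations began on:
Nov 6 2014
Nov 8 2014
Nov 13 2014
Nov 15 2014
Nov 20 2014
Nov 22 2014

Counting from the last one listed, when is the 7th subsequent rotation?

Every event lands on a Thursday or Saturday (gaps cycle 2, 5, 2, 5, 2).
So the schedule is: every Thursday and Saturday.
The following Thursday is Nov 27 2014.
Next Saturday: Nov 29 2014.
Next Thursday: Dec 4 2014.
Next Saturday: Dec 6 2014.
The following Thursday is Dec 11 2014.
The following Saturday is Dec 13 2014.
The following Thursday is Dec 18 2014.

Dec 18 2014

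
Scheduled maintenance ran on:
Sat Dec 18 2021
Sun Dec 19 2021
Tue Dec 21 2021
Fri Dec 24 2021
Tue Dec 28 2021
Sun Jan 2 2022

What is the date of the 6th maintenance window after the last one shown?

Intervals are 1, 2, 3, 4, 5 days — an arithmetic progression with common difference 1.
Next gap: 6 days. Sun Jan 2 2022 + 6 days = Sat Jan 8 2022.
Next gap: 7 days. Sat Jan 8 2022 + 7 days = Sat Jan 15 2022.
Next gap: 8 days. Sat Jan 15 2022 + 8 days = Sun Jan 23 2022.
Next gap: 9 days. Sun Jan 23 2022 + 9 days = Tue Feb 1 2022.
Next gap: 10 days. Tue Feb 1 2022 + 10 days = Fri Feb 11 2022.
Next gap: 11 days. Fri Feb 11 2022 + 11 days = Tue Feb 22 2022.

Tue Feb 22 2022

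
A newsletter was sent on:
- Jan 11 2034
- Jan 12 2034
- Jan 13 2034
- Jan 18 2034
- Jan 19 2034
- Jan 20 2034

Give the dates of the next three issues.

Every event lands on a Wednesday or Thursday or Friday (gaps cycle 1, 1, 5, 1, 1).
So the schedule is: every Wednesday, Thursday and Friday.
Next Wednesday: Jan 25 2034.
Next Thursday: Jan 26 2034.
The following Friday is Jan 27 2034.

Jan 25 2034, Jan 26 2034, Jan 27 2034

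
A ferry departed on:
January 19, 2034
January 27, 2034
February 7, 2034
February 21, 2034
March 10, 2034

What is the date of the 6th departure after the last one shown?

The spacing grows by 3 each time: 8, 11, 14, 17 days.
Next gap: 20 days. March 10, 2034 + 20 days = March 30, 2034.
Next gap: 23 days. March 30, 2034 + 23 days = April 22, 2034.
Next gap: 26 days. April 22, 2034 + 26 days = May 18, 2034.
Next gap: 29 days. May 18, 2034 + 29 days = June 16, 2034.
Next gap: 32 days. June 16, 2034 + 32 days = July 18, 2034.
Next gap: 35 days. July 18, 2034 + 35 days = August 22, 2034.

August 22, 2034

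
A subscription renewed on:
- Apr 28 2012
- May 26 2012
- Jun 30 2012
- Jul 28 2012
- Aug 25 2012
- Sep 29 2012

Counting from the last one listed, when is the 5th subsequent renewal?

Feb 23 2013

Every date is a Saturday; gaps 28, 35, 28, 28, 35 days.
Each is the last Saturday of its month (at least one falls on the 29th or later, ruling out '4th Saturday').
Last Saturday of October 2012: Oct 27 2012.
November 2012 ends with Saturday Nov 24 2012.
Last Saturday of December 2012: Dec 29 2012.
Last Saturday of January 2013: Jan 26 2013.
February 2013 ends with Saturday Feb 23 2013.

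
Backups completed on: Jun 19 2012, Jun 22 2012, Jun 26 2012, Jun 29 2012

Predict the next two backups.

Jul 3 2012, Jul 6 2012

Every event lands on a Tuesday or Friday (gaps cycle 3, 4, 3).
So the schedule is: every Tuesday and Friday.
Next Tuesday: Jul 3 2012.
Next Friday: Jul 6 2012.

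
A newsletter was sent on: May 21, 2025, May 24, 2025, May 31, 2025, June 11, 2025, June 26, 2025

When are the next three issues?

July 15, 2025; August 7, 2025; September 3, 2025

The spacing grows by 4 each time: 3, 7, 11, 15 days.
Next gap: 19 days. June 26, 2025 + 19 days = July 15, 2025.
Next gap: 23 days. July 15, 2025 + 23 days = August 7, 2025.
Next gap: 27 days. August 7, 2025 + 27 days = September 3, 2025.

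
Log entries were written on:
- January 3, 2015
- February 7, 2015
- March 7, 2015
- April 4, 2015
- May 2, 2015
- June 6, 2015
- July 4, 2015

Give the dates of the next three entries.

August 1, 2015; September 5, 2015; October 3, 2015

All dates are Saturdays, 35, 28, 28, 28, 35, 28 days apart.
Specifically, the 1st Saturday of each month.
August 2015 — 1st Saturday is August 1, 2015.
September 2015 — 1st Saturday is September 5, 2015.
October 2015 — 1st Saturday is October 3, 2015.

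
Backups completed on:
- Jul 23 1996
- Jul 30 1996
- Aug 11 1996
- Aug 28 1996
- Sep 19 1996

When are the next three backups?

Oct 16 1996, Nov 17 1996, Dec 24 1996

The spacing grows by 5 each time: 7, 12, 17, 22 days.
Next gap: 27 days. Sep 19 1996 + 27 days = Oct 16 1996.
Next gap: 32 days. Oct 16 1996 + 32 days = Nov 17 1996.
Next gap: 37 days. Nov 17 1996 + 37 days = Dec 24 1996.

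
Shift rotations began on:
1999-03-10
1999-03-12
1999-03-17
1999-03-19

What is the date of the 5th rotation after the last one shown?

Every event lands on a Wednesday or Friday (gaps cycle 2, 5, 2).
So the schedule is: every Wednesday and Friday.
The following Wednesday is 1999-03-24.
The following Friday is 1999-03-26.
The following Wednesday is 1999-03-31.
Next Friday: 1999-04-02.
Next Wednesday: 1999-04-07.

1999-04-07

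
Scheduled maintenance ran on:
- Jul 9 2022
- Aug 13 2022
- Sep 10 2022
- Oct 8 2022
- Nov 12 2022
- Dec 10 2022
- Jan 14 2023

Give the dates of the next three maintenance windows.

Feb 11 2023, Mar 11 2023, Apr 8 2023

All dates are Saturdays, 35, 28, 28, 35, 28, 35 days apart.
Specifically, the 2nd Saturday of each month.
February 2023 — 2nd Saturday is Feb 11 2023.
2nd Saturday of March 2023: Mar 11 2023.
April 2023 — 2nd Saturday is Apr 8 2023.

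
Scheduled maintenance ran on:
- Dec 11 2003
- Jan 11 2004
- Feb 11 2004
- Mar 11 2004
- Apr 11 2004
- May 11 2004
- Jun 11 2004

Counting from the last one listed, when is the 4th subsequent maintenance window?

Oct 11 2004

Gaps: 31, 31, 29, 31, 30, 31 days — not constant. Every event is on the 11th of the month.
Pattern: the 11th of each month.
Next: July 2004 → Jul 11 2004.
Next: August 2004 → Aug 11 2004.
September 2004: Sep 11 2004.
October 2004: Oct 11 2004.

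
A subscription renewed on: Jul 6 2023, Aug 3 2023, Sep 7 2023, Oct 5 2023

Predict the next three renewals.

Nov 2 2023, Dec 7 2023, Jan 4 2024

These are Thursdays at 28- or 35-day spacing (28, 35, 28).
The pattern: 1st Thursday of the month.
November 2023 — 1st Thursday is Nov 2 2023.
December 2023 — 1st Thursday is Dec 7 2023.
January 2024 — 1st Thursday is Jan 4 2024.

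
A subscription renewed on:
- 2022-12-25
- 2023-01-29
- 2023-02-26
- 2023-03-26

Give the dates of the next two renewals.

2023-04-30, 2023-05-28

These are Sundays with 35, 28, 28-day gaps.
Each is the final Sunday of its month — 2023-01-29 is past the 28th, so '4th Sunday' doesn't fit.
April 2023 ends with Sunday 2023-04-30.
Last Sunday of May 2023: 2023-05-28.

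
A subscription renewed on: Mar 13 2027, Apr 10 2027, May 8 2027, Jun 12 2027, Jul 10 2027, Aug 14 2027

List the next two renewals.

All dates are Saturdays, 28, 28, 35, 28, 35 days apart.
Specifically, the 2nd Saturday of each month.
2nd Saturday of September 2027: Sep 11 2027.
2nd Saturday of October 2027: Oct 9 2027.

Sep 11 2027, Oct 9 2027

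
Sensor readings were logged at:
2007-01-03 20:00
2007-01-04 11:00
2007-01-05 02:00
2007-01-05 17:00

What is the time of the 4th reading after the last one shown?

Spacing: 15, 15, 15 h — constant 15 h.
2007-01-05 17:00 + 15 h = 2007-01-06 08:00.
2007-01-06 08:00 + 15 h = 2007-01-06 23:00.
2007-01-06 23:00 + 15 h = 2007-01-07 14:00.
2007-01-07 14:00 + 15 h = 2007-01-08 05:00.

2007-01-08 05:00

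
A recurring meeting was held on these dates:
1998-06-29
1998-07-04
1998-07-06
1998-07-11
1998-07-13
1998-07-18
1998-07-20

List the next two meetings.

1998-07-25, 1998-07-27

The gap pattern 5, 2, 5, 2, 5, 2 repeats every 2 events.
These are the Mondays and Saturdays of each week.
Next Saturday: 1998-07-25.
Next Monday: 1998-07-27.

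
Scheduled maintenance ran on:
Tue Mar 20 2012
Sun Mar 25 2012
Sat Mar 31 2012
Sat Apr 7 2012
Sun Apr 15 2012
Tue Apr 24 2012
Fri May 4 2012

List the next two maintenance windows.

The spacing grows by 1 each time: 5, 6, 7, 8, 9, 10 days.
Next gap: 11 days. Fri May 4 2012 + 11 days = Tue May 15 2012.
Next gap: 12 days. Tue May 15 2012 + 12 days = Sun May 27 2012.

Tue May 15 2012, Sun May 27 2012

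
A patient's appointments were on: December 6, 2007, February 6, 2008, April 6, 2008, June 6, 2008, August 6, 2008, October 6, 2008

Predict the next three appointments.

The day-of-month is always 6 (62, 60, 61, 61, 61 days between events).
So this recurs on the 6th of every 2 months.
Next: December 2008 → December 6, 2008.
February 2009: February 6, 2009.
Next: April 2009 → April 6, 2009.

December 6, 2008; February 6, 2009; April 6, 2009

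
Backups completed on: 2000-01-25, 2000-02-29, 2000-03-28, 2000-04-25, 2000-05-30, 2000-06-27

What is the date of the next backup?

2000-07-25

These are Tuesdays with 35, 28, 28, 35, 28-day gaps.
Each is the final Tuesday of its month — 2000-02-29 is past the 28th, so '4th Tuesday' doesn't fit.
July 2000 ends with Tuesday 2000-07-25.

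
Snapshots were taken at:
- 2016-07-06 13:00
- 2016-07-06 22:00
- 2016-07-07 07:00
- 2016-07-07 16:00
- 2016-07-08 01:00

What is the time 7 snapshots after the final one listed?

2016-07-10 16:00

Gaps: 9, 9, 9, 9 hours — each event is 9 hours after the previous one.
2016-07-08 01:00 + 9 h = 2016-07-08 10:00.
2016-07-08 10:00 + 9 h = 2016-07-08 19:00.
2016-07-08 19:00 + 9 h = 2016-07-09 04:00.
2016-07-09 04:00 + 9 h = 2016-07-09 13:00.
2016-07-09 13:00 + 9 h = 2016-07-09 22:00.
2016-07-09 22:00 + 9 h = 2016-07-10 07:00.
2016-07-10 07:00 + 9 h = 2016-07-10 16:00.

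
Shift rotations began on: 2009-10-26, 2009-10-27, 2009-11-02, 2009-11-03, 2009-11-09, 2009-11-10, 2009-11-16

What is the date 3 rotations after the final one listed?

2009-11-24

The gap pattern 1, 6, 1, 6, 1, 6 repeats every 2 events.
These are the Mondays and Tuesdays of each week.
The following Tuesday is 2009-11-17.
The following Monday is 2009-11-23.
The following Tuesday is 2009-11-24.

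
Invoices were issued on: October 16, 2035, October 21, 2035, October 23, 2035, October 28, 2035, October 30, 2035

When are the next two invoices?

Every event lands on a Tuesday or Sunday (gaps cycle 5, 2, 5, 2).
So the schedule is: every Tuesday and Sunday.
The following Sunday is November 4, 2035.
The following Tuesday is November 6, 2035.

November 4, 2035; November 6, 2035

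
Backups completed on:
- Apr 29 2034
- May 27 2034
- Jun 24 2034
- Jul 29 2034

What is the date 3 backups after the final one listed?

Oct 28 2034

All Saturdays; the gaps (28, 28, 35) vary with month length.
This is the last Saturday of each month.
Last Saturday of August 2034: Aug 26 2034.
Last Saturday of September 2034: Sep 30 2034.
October 2034 ends with Saturday Oct 28 2034.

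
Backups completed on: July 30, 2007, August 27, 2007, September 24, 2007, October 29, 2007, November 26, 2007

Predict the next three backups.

These are Mondays with 28, 28, 35, 28-day gaps.
Each is the final Monday of its month — July 30, 2007 is past the 28th, so '4th Monday' doesn't fit.
Last Monday of December 2007: December 31, 2007.
Last Monday of January 2008: January 28, 2008.
Last Monday of February 2008: February 25, 2008.

December 31, 2007; January 28, 2008; February 25, 2008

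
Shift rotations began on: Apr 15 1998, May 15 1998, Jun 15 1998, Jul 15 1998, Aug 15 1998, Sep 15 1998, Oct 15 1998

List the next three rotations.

The day-of-month is always 15 (30, 31, 30, 31, 31, 30 days between events).
So this recurs on the 15th of each month.
November 1998: Nov 15 1998.
December 1998: Dec 15 1998.
Next: January 1999 → Jan 15 1999.

Nov 15 1998, Dec 15 1998, Jan 15 1999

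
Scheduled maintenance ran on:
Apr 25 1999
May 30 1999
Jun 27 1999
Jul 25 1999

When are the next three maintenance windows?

Aug 29 1999, Sep 26 1999, Oct 31 1999

Every date is a Sunday; gaps 35, 28, 28 days.
Each is the last Sunday of its month (at least one falls on the 29th or later, ruling out '4th Sunday').
Last Sunday of August 1999: Aug 29 1999.
September 1999 ends with Sunday Sep 26 1999.
Last Sunday of October 1999: Oct 31 1999.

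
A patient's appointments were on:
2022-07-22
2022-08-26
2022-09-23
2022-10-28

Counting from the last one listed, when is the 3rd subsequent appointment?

All dates are Fridays, 35, 28, 35 days apart.
Specifically, the 4th Friday of each month.
4th Friday of November 2022: 2022-11-25.
4th Friday of December 2022: 2022-12-23.
4th Friday of January 2023: 2023-01-27.

2023-01-27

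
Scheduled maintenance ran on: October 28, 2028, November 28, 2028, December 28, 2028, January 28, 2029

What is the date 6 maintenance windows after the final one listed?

The day-of-month is always 28 (31, 30, 31 days between events).
So this recurs on the 28th of each month.
February 2029: February 28, 2029.
Next: March 2029 → March 28, 2029.
Next: April 2029 → April 28, 2029.
Next: May 2029 → May 28, 2029.
June 2029: June 28, 2029.
Next: July 2029 → July 28, 2029.

July 28, 2029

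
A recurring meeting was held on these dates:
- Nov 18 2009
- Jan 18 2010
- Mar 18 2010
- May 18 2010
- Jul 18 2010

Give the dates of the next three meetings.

Sep 18 2010, Nov 18 2010, Jan 18 2011

The day-of-month is always 18 (61, 59, 61, 61 days between events).
So this recurs on the 18th of every 2 months.
Next: September 2010 → Sep 18 2010.
Next: November 2010 → Nov 18 2010.
January 2011: Jan 18 2011.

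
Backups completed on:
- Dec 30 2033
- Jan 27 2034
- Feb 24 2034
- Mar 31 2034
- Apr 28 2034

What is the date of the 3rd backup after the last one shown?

All Fridays; the gaps (28, 28, 35, 28) vary with month length.
This is the last Friday of each month.
Last Friday of May 2034: May 26 2034.
June 2034 ends with Friday Jun 30 2034.
July 2034 ends with Friday Jul 28 2034.

Jul 28 2034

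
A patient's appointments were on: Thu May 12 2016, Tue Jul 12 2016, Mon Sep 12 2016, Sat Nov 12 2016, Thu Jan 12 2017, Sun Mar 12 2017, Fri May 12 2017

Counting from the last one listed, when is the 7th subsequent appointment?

Gaps: 61, 62, 61, 61, 59, 61 days — not constant. Every event is on the 12th of the month.
Pattern: the 12th of every 2 months.
July 2017: Wed Jul 12 2017.
Next: September 2017 → Tue Sep 12 2017.
Next: November 2017 → Sun Nov 12 2017.
January 2018: Fri Jan 12 2018.
March 2018: Mon Mar 12 2018.
Next: May 2018 → Sat May 12 2018.
July 2018: Thu Jul 12 2018.

Thu Jul 12 2018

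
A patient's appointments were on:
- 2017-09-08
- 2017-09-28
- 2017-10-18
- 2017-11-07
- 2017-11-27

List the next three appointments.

The spacing is 20, 20, 20, 20 days — always 20 days.
2017-11-27 + 20 days = 2017-12-17.
2017-12-17 + 20 days = 2018-01-06.
2018-01-06 + 20 days = 2018-01-26.

2017-12-17, 2018-01-06, 2018-01-26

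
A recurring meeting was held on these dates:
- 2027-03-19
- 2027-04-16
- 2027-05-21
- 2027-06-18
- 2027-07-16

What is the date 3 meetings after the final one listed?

2027-10-15

All dates are Fridays, 28, 35, 28, 28 days apart.
Specifically, the 3rd Friday of each month.
3rd Friday of August 2027: 2027-08-20.
September 2027 — 3rd Friday is 2027-09-17.
October 2027 — 3rd Friday is 2027-10-15.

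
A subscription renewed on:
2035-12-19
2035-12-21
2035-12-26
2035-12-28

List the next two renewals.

Gaps: 2, 5, 2 days — not constant, but cyclic with period 2.
The events fall on every Wednesday and Friday.
The following Wednesday is 2036-01-02.
The following Friday is 2036-01-04.

2036-01-02, 2036-01-04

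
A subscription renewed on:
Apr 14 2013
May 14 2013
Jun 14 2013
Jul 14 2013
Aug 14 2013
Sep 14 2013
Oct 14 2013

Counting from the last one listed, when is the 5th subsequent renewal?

Each date is the 14th; the gaps (30, 31, 30, 31, 31, 30) track the month lengths.
The rule is the 14th of each month.
November 2013: Nov 14 2013.
Next: December 2013 → Dec 14 2013.
Next: January 2014 → Jan 14 2014.
February 2014: Feb 14 2014.
Next: March 2014 → Mar 14 2014.

Mar 14 2014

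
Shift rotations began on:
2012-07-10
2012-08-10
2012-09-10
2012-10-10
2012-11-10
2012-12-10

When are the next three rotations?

Each date is the 10th; the gaps (31, 31, 30, 31, 30) track the month lengths.
The rule is the 10th of each month.
Next: January 2013 → 2013-01-10.
February 2013: 2013-02-10.
Next: March 2013 → 2013-03-10.

2013-01-10, 2013-02-10, 2013-03-10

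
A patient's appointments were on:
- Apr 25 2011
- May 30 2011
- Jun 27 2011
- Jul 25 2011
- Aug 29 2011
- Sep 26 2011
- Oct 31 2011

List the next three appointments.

Nov 28 2011, Dec 26 2011, Jan 30 2012

These are Mondays with 35, 28, 28, 35, 28, 35-day gaps.
Each is the final Monday of its month — May 30 2011 is past the 28th, so '4th Monday' doesn't fit.
Last Monday of November 2011: Nov 28 2011.
December 2011 ends with Monday Dec 26 2011.
Last Monday of January 2012: Jan 30 2012.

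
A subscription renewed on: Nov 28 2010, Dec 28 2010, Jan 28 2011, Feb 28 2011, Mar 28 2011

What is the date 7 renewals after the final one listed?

Gaps: 30, 31, 31, 28 days — not constant. Every event is on the 28th of the month.
Pattern: the 28th of each month.
Next: April 2011 → Apr 28 2011.
Next: May 2011 → May 28 2011.
June 2011: Jun 28 2011.
July 2011: Jul 28 2011.
August 2011: Aug 28 2011.
September 2011: Sep 28 2011.
Next: October 2011 → Oct 28 2011.

Oct 28 2011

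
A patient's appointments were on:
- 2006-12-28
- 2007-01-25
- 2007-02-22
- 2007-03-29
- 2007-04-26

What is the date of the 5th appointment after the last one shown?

These are Thursdays with 28, 28, 35, 28-day gaps.
Each is the final Thursday of its month — 2007-03-29 is past the 28th, so '4th Thursday' doesn't fit.
May 2007 ends with Thursday 2007-05-31.
June 2007 ends with Thursday 2007-06-28.
July 2007 ends with Thursday 2007-07-26.
Last Thursday of August 2007: 2007-08-30.
September 2007 ends with Thursday 2007-09-27.

2007-09-27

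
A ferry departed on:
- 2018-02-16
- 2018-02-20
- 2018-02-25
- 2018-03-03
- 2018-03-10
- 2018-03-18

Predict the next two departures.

Intervals are 4, 5, 6, 7, 8 days — an arithmetic progression with common difference 1.
Next gap: 9 days. 2018-03-18 + 9 days = 2018-03-27.
Next gap: 10 days. 2018-03-27 + 10 days = 2018-04-06.

2018-03-27, 2018-04-06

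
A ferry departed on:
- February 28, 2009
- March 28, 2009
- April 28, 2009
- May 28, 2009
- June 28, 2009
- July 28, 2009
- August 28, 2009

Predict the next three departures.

Each date is the 28th; the gaps (28, 31, 30, 31, 30, 31) track the month lengths.
The rule is the 28th of each month.
September 2009: September 28, 2009.
Next: October 2009 → October 28, 2009.
Next: November 2009 → November 28, 2009.

September 28, 2009; October 28, 2009; November 28, 2009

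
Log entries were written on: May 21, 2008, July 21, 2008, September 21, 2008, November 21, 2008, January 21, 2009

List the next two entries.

The day-of-month is always 21 (61, 62, 61, 61 days between events).
So this recurs on the 21st of every 2 months.
March 2009: March 21, 2009.
Next: May 2009 → May 21, 2009.

March 21, 2009; May 21, 2009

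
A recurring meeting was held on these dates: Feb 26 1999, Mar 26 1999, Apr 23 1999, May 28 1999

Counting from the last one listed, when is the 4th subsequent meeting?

Gaps: 28, 28, 35 days — a mix of 28 and 35. Every date is a Friday.
Each is the 4th Friday of its month.
June 1999 — 4th Friday is Jun 25 1999.
July 1999 — 4th Friday is Jul 23 1999.
4th Friday of August 1999: Aug 27 1999.
4th Friday of September 1999: Sep 24 1999.

Sep 24 1999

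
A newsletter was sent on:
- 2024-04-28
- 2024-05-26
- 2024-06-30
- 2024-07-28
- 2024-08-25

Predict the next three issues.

2024-09-29, 2024-10-27, 2024-11-24

These are Sundays with 28, 35, 28, 28-day gaps.
Each is the final Sunday of its month — 2024-06-30 is past the 28th, so '4th Sunday' doesn't fit.
Last Sunday of September 2024: 2024-09-29.
Last Sunday of October 2024: 2024-10-27.
Last Sunday of November 2024: 2024-11-24.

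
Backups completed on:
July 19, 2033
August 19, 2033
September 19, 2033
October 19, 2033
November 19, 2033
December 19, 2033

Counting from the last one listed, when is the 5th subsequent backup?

Gaps: 31, 31, 30, 31, 30 days — not constant. Every event is on the 19th of the month.
Pattern: the 19th of each month.
January 2034: January 19, 2034.
Next: February 2034 → February 19, 2034.
March 2034: March 19, 2034.
Next: April 2034 → April 19, 2034.
May 2034: May 19, 2034.

May 19, 2034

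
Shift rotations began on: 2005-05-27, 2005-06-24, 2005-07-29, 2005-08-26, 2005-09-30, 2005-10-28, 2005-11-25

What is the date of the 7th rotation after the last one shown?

All Fridays; the gaps (28, 35, 28, 35, 28, 28) vary with month length.
This is the last Friday of each month.
Last Friday of December 2005: 2005-12-30.
January 2006 ends with Friday 2006-01-27.
Last Friday of February 2006: 2006-02-24.
March 2006 ends with Friday 2006-03-31.
Last Friday of April 2006: 2006-04-28.
May 2006 ends with Friday 2006-05-26.
June 2006 ends with Friday 2006-06-30.

2006-06-30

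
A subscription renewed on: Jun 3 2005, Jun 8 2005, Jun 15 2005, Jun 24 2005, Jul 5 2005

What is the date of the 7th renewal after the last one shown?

The spacing grows by 2 each time: 5, 7, 9, 11 days.
Next gap: 13 days. Jul 5 2005 + 13 days = Jul 18 2005.
Next gap: 15 days. Jul 18 2005 + 15 days = Aug 2 2005.
Next gap: 17 days. Aug 2 2005 + 17 days = Aug 19 2005.
Next gap: 19 days. Aug 19 2005 + 19 days = Sep 7 2005.
Next gap: 21 days. Sep 7 2005 + 21 days = Sep 28 2005.
Next gap: 23 days. Sep 28 2005 + 23 days = Oct 21 2005.
Next gap: 25 days. Oct 21 2005 + 25 days = Nov 15 2005.

Nov 15 2005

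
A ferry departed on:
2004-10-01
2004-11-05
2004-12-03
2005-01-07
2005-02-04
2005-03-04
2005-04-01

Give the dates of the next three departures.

All dates are Fridays, 35, 28, 35, 28, 28, 28 days apart.
Specifically, the 1st Friday of each month.
1st Friday of May 2005: 2005-05-06.
1st Friday of June 2005: 2005-06-03.
July 2005 — 1st Friday is 2005-07-01.

2005-05-06, 2005-06-03, 2005-07-01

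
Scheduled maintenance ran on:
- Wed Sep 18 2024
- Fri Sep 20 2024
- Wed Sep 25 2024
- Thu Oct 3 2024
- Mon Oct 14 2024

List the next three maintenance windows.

Gaps: 2, 5, 8, 11 days — each gap is 3 larger than the previous one.
Next gap: 14 days. Mon Oct 14 2024 + 14 days = Mon Oct 28 2024.
Next gap: 17 days. Mon Oct 28 2024 + 17 days = Thu Nov 14 2024.
Next gap: 20 days. Thu Nov 14 2024 + 20 days = Wed Dec 4 2024.

Mon Oct 28 2024, Thu Nov 14 2024, Wed Dec 4 2024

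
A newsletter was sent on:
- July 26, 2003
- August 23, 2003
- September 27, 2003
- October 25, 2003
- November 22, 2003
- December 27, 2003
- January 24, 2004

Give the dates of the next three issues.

February 28, 2004; March 27, 2004; April 24, 2004

Gaps: 28, 35, 28, 28, 35, 28 days — a mix of 28 and 35. Every date is a Saturday.
Each is the 4th Saturday of its month.
February 2004 — 4th Saturday is February 28, 2004.
4th Saturday of March 2004: March 27, 2004.
April 2004 — 4th Saturday is April 24, 2004.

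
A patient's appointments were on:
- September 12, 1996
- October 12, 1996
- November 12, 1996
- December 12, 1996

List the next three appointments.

January 12, 1997; February 12, 1997; March 12, 1997

Each date is the 12th; the gaps (30, 31, 30) track the month lengths.
The rule is the 12th of each month.
January 1997: January 12, 1997.
February 1997: February 12, 1997.
Next: March 1997 → March 12, 1997.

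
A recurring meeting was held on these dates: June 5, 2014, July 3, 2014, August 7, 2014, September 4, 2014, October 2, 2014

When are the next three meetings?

These are Thursdays at 28- or 35-day spacing (28, 35, 28, 28).
The pattern: 1st Thursday of the month.
November 2014 — 1st Thursday is November 6, 2014.
1st Thursday of December 2014: December 4, 2014.
1st Thursday of January 2015: January 1, 2015.

November 6, 2014; December 4, 2014; January 1, 2015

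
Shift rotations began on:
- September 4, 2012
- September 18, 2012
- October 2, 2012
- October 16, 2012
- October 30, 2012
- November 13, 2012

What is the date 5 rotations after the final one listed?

January 22, 2013

Every event comes 14 days after the last (14, 14, 14, 14, 14).
November 13, 2012 + 14 days = November 27, 2012.
November 27, 2012 + 14 days = December 11, 2012.
December 11, 2012 + 14 days = December 25, 2012.
December 25, 2012 + 14 days = January 8, 2013.
January 8, 2013 + 14 days = January 22, 2013.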